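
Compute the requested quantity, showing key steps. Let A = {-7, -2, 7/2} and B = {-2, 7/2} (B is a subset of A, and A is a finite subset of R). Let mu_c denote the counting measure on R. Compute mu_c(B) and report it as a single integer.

Counting measure assigns mu_c(E) = |E| (number of elements) when E is finite.
B has 2 element(s), so mu_c(B) = 2.

2


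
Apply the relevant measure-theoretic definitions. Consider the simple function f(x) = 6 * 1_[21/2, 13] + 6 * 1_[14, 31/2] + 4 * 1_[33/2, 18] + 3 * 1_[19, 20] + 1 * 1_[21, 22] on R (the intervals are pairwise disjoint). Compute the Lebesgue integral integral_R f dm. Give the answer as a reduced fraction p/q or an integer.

For a simple function f = sum_i c_i * 1_{A_i} with disjoint A_i,
  integral f dm = sum_i c_i * m(A_i).
Lengths of the A_i:
  m(A_1) = 13 - 21/2 = 5/2.
  m(A_2) = 31/2 - 14 = 3/2.
  m(A_3) = 18 - 33/2 = 3/2.
  m(A_4) = 20 - 19 = 1.
  m(A_5) = 22 - 21 = 1.
Contributions c_i * m(A_i):
  (6) * (5/2) = 15.
  (6) * (3/2) = 9.
  (4) * (3/2) = 6.
  (3) * (1) = 3.
  (1) * (1) = 1.
Total: 15 + 9 + 6 + 3 + 1 = 34.

34


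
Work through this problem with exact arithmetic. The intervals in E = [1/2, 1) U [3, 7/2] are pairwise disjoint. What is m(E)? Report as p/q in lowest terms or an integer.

For pairwise disjoint intervals, m(union_i I_i) = sum_i m(I_i),
and m is invariant under swapping open/closed endpoints (single points have measure 0).
So m(E) = sum_i (b_i - a_i).
  I_1 has length 1 - 1/2 = 1/2.
  I_2 has length 7/2 - 3 = 1/2.
Summing:
  m(E) = 1/2 + 1/2 = 1.

1


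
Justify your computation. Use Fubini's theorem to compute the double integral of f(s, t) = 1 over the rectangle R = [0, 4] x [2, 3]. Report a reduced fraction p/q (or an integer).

f(s, t) is a tensor product of a function of s and a function of t, and both factors are bounded continuous (hence Lebesgue integrable) on the rectangle, so Fubini's theorem applies:
  integral_R f d(m x m) = (integral_a1^b1 1 ds) * (integral_a2^b2 1 dt).
Inner integral in s: integral_{0}^{4} 1 ds = (4^1 - 0^1)/1
  = 4.
Inner integral in t: integral_{2}^{3} 1 dt = (3^1 - 2^1)/1
  = 1.
Product: (4) * (1) = 4.

4


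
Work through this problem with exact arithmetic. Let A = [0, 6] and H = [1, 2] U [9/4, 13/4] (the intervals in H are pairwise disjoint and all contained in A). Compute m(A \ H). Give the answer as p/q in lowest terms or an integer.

The ambient interval has length m(A) = 6 - 0 = 6.
Since the holes are disjoint and sit inside A, by finite additivity
  m(H) = sum_i (b_i - a_i), and m(A \ H) = m(A) - m(H).
Computing the hole measures:
  m(H_1) = 2 - 1 = 1.
  m(H_2) = 13/4 - 9/4 = 1.
Summed: m(H) = 1 + 1 = 2.
So m(A \ H) = 6 - 2 = 4.

4


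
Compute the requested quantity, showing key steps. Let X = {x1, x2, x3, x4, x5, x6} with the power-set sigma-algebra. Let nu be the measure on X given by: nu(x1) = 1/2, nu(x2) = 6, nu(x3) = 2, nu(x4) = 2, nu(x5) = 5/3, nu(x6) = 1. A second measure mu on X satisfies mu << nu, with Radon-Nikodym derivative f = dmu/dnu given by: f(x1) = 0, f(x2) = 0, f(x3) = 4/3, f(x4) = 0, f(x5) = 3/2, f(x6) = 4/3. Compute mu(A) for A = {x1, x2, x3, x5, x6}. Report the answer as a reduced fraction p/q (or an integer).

By the defining property of the Radon-Nikodym derivative, for every measurable set A,
  mu(A) = integral_A f dnu.
Since nu is a discrete measure concentrated on the atoms of X, the integral over A reduces to the sum
  mu(A) = sum_{x in A} f(x) * nu({x}).
Computing each term:
  x1: f(x1) * nu(x1) = 0 * 1/2 = 0.
  x2: f(x2) * nu(x2) = 0 * 6 = 0.
  x3: f(x3) * nu(x3) = 4/3 * 2 = 8/3.
  x5: f(x5) * nu(x5) = 3/2 * 5/3 = 5/2.
  x6: f(x6) * nu(x6) = 4/3 * 1 = 4/3.
Summing: mu(A) = 0 + 0 + 8/3 + 5/2 + 4/3 = 13/2.

13/2


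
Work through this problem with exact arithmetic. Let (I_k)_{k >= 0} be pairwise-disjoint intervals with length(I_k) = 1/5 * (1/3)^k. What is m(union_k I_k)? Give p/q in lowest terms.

By countable additivity of the Lebesgue measure on pairwise disjoint measurable sets,
  m(union_{k >= 0} I_k) = sum_{k >= 0} m(I_k) = sum_{k >= 0} a * r^k,
  with a = 1/5 and r = 1/3.
Since 0 < r = 1/3 < 1, the geometric series converges:
  sum_{k >= 0} a * r^k = a / (1 - r).
  = 1/5 / (1 - 1/3)
  = 1/5 / (2/3)
  = 3/10.

3/10


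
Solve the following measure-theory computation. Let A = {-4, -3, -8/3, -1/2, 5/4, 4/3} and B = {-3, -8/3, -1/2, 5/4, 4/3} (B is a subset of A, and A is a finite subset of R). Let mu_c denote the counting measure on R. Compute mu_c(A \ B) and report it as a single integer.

Counting measure assigns mu_c(E) = |E| (number of elements) when E is finite. For B subset A, A \ B is the set of elements of A not in B, so |A \ B| = |A| - |B|.
|A| = 6, |B| = 5, so mu_c(A \ B) = 6 - 5 = 1.

1


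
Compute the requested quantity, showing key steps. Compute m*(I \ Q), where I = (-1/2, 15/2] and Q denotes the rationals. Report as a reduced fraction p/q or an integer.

The interval I = (-1/2, 15/2] has m(I) = 15/2 - (-1/2) = 8 (endpoints are measure-zero, so open/closed/half-open agree). Write I = (I cap Q) u (I \ Q). The rationals in I are countable, so m*(I cap Q) = 0 (cover each rational by intervals whose total length is arbitrarily small). By countable subadditivity m*(I) <= m*(I cap Q) + m*(I \ Q), hence m*(I \ Q) >= m(I) = 8. The reverse inequality m*(I \ Q) <= m*(I) = 8 is trivial since (I \ Q) is a subset of I. Therefore m*(I \ Q) = 8.

8


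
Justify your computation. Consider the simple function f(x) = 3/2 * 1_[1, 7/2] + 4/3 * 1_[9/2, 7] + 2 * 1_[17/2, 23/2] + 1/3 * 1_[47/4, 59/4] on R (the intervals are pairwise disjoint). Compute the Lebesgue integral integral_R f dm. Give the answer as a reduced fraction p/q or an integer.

For a simple function f = sum_i c_i * 1_{A_i} with disjoint A_i,
  integral f dm = sum_i c_i * m(A_i).
Lengths of the A_i:
  m(A_1) = 7/2 - 1 = 5/2.
  m(A_2) = 7 - 9/2 = 5/2.
  m(A_3) = 23/2 - 17/2 = 3.
  m(A_4) = 59/4 - 47/4 = 3.
Contributions c_i * m(A_i):
  (3/2) * (5/2) = 15/4.
  (4/3) * (5/2) = 10/3.
  (2) * (3) = 6.
  (1/3) * (3) = 1.
Total: 15/4 + 10/3 + 6 + 1 = 169/12.

169/12


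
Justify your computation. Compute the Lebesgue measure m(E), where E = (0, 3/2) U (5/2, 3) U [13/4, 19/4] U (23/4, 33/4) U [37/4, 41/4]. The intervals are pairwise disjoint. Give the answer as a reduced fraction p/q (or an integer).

For pairwise disjoint intervals, m(union_i I_i) = sum_i m(I_i),
and m is invariant under swapping open/closed endpoints (single points have measure 0).
So m(E) = sum_i (b_i - a_i).
  I_1 has length 3/2 - 0 = 3/2.
  I_2 has length 3 - 5/2 = 1/2.
  I_3 has length 19/4 - 13/4 = 3/2.
  I_4 has length 33/4 - 23/4 = 5/2.
  I_5 has length 41/4 - 37/4 = 1.
Summing:
  m(E) = 3/2 + 1/2 + 3/2 + 5/2 + 1 = 7.

7


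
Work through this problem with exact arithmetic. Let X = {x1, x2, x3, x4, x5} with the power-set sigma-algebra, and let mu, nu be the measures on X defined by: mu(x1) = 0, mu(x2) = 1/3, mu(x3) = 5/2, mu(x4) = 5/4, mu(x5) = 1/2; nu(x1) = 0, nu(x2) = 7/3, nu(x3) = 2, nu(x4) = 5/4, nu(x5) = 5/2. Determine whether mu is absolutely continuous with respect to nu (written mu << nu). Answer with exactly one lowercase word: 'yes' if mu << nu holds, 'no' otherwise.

mu << nu means: every nu-null measurable set is also mu-null; equivalently, for every atom x, if nu({x}) = 0 then mu({x}) = 0.
Checking each atom:
  x1: nu = 0, mu = 0 -> consistent with mu << nu.
  x2: nu = 7/3 > 0 -> no constraint.
  x3: nu = 2 > 0 -> no constraint.
  x4: nu = 5/4 > 0 -> no constraint.
  x5: nu = 5/2 > 0 -> no constraint.
No atom violates the condition. Therefore mu << nu.

yes


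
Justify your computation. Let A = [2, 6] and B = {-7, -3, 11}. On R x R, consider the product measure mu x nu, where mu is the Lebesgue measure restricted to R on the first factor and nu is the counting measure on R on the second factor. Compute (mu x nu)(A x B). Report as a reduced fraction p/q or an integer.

For a measurable rectangle A x B, the product measure satisfies
  (mu x nu)(A x B) = mu(A) * nu(B).
  mu(A) = 4.
  nu(B) = 3.
  (mu x nu)(A x B) = 4 * 3 = 12.

12


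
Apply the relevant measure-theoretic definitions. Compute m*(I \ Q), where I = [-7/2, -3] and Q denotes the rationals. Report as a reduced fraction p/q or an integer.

The interval I = [-7/2, -3] has m(I) = -3 - (-7/2) = 1/2 (endpoints are measure-zero, so open/closed/half-open agree). Write I = (I cap Q) u (I \ Q). The rationals in I are countable, so m*(I cap Q) = 0 (cover each rational by intervals whose total length is arbitrarily small). By countable subadditivity m*(I) <= m*(I cap Q) + m*(I \ Q), hence m*(I \ Q) >= m(I) = 1/2. The reverse inequality m*(I \ Q) <= m*(I) = 1/2 is trivial since (I \ Q) is a subset of I. Therefore m*(I \ Q) = 1/2.

1/2


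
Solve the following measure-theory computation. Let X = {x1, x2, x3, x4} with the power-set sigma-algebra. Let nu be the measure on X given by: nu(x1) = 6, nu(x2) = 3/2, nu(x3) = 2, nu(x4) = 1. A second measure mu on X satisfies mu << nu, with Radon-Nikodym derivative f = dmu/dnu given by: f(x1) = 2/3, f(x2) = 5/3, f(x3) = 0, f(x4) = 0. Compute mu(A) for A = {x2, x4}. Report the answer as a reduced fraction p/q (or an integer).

By the defining property of the Radon-Nikodym derivative, for every measurable set A,
  mu(A) = integral_A f dnu.
Since nu is a discrete measure concentrated on the atoms of X, the integral over A reduces to the sum
  mu(A) = sum_{x in A} f(x) * nu({x}).
Computing each term:
  x2: f(x2) * nu(x2) = 5/3 * 3/2 = 5/2.
  x4: f(x4) * nu(x4) = 0 * 1 = 0.
Summing: mu(A) = 5/2 + 0 = 5/2.

5/2


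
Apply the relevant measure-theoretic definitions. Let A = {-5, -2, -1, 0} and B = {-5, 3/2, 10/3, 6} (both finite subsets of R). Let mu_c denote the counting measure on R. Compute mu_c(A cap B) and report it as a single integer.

Counting measure on a finite set equals cardinality. mu_c(A cap B) = |A cap B| (elements appearing in both).
Enumerating the elements of A that also lie in B gives 1 element(s).
So mu_c(A cap B) = 1.

1


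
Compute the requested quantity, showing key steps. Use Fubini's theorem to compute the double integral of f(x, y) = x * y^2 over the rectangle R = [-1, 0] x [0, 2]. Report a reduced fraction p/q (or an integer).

f(x, y) is a tensor product of a function of x and a function of y, and both factors are bounded continuous (hence Lebesgue integrable) on the rectangle, so Fubini's theorem applies:
  integral_R f d(m x m) = (integral_a1^b1 x dx) * (integral_a2^b2 y^2 dy).
Inner integral in x: integral_{-1}^{0} x dx = (0^2 - (-1)^2)/2
  = -1/2.
Inner integral in y: integral_{0}^{2} y^2 dy = (2^3 - 0^3)/3
  = 8/3.
Product: (-1/2) * (8/3) = -4/3.

-4/3


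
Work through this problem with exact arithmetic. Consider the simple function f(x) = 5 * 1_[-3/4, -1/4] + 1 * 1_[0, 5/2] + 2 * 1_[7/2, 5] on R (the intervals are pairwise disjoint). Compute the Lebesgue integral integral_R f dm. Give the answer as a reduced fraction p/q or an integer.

For a simple function f = sum_i c_i * 1_{A_i} with disjoint A_i,
  integral f dm = sum_i c_i * m(A_i).
Lengths of the A_i:
  m(A_1) = -1/4 - (-3/4) = 1/2.
  m(A_2) = 5/2 - 0 = 5/2.
  m(A_3) = 5 - 7/2 = 3/2.
Contributions c_i * m(A_i):
  (5) * (1/2) = 5/2.
  (1) * (5/2) = 5/2.
  (2) * (3/2) = 3.
Total: 5/2 + 5/2 + 3 = 8.

8


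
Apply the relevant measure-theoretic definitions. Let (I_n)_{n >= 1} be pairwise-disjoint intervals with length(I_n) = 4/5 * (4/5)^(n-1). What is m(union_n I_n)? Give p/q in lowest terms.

By countable additivity of the Lebesgue measure on pairwise disjoint measurable sets,
  m(union_{n >= 1} I_n) = sum_{n >= 1} m(I_n) = sum_{n >= 1} a * r^(n-1),
  with a = 4/5 and r = 4/5.
Since 0 < r = 4/5 < 1, the geometric series converges:
  sum_{n >= 1} a * r^(n-1) = a / (1 - r).
  = 4/5 / (1 - 4/5)
  = 4/5 / (1/5)
  = 4.

4


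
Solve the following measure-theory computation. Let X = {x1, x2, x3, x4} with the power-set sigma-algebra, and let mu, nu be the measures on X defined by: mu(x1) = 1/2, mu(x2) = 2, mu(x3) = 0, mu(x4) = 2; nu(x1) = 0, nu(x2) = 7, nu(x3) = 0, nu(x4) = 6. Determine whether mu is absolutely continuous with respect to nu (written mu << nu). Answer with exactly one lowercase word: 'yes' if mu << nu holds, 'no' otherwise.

mu << nu means: every nu-null measurable set is also mu-null; equivalently, for every atom x, if nu({x}) = 0 then mu({x}) = 0.
Checking each atom:
  x1: nu = 0, mu = 1/2 > 0 -> violates mu << nu.
  x2: nu = 7 > 0 -> no constraint.
  x3: nu = 0, mu = 0 -> consistent with mu << nu.
  x4: nu = 6 > 0 -> no constraint.
The atom(s) x1 violate the condition (nu = 0 but mu > 0). Therefore mu is NOT absolutely continuous w.r.t. nu.

no


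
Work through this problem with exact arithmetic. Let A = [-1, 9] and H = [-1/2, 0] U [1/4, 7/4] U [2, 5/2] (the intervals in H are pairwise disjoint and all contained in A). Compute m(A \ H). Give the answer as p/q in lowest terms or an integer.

The ambient interval has length m(A) = 9 - (-1) = 10.
Since the holes are disjoint and sit inside A, by finite additivity
  m(H) = sum_i (b_i - a_i), and m(A \ H) = m(A) - m(H).
Computing the hole measures:
  m(H_1) = 0 - (-1/2) = 1/2.
  m(H_2) = 7/4 - 1/4 = 3/2.
  m(H_3) = 5/2 - 2 = 1/2.
Summed: m(H) = 1/2 + 3/2 + 1/2 = 5/2.
So m(A \ H) = 10 - 5/2 = 15/2.

15/2


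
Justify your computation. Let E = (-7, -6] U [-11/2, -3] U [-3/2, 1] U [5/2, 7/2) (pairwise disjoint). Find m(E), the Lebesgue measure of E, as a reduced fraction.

For pairwise disjoint intervals, m(union_i I_i) = sum_i m(I_i),
and m is invariant under swapping open/closed endpoints (single points have measure 0).
So m(E) = sum_i (b_i - a_i).
  I_1 has length -6 - (-7) = 1.
  I_2 has length -3 - (-11/2) = 5/2.
  I_3 has length 1 - (-3/2) = 5/2.
  I_4 has length 7/2 - 5/2 = 1.
Summing:
  m(E) = 1 + 5/2 + 5/2 + 1 = 7.

7


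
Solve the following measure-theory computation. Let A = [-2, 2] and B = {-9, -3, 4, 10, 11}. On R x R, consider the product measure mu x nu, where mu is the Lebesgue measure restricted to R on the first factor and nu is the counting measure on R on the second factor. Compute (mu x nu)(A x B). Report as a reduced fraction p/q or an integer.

For a measurable rectangle A x B, the product measure satisfies
  (mu x nu)(A x B) = mu(A) * nu(B).
  mu(A) = 4.
  nu(B) = 5.
  (mu x nu)(A x B) = 4 * 5 = 20.

20


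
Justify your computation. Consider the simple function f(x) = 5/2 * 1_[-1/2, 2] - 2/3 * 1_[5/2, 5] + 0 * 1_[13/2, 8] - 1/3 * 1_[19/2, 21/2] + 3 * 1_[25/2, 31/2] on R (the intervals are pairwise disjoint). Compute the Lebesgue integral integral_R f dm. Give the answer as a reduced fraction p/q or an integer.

For a simple function f = sum_i c_i * 1_{A_i} with disjoint A_i,
  integral f dm = sum_i c_i * m(A_i).
Lengths of the A_i:
  m(A_1) = 2 - (-1/2) = 5/2.
  m(A_2) = 5 - 5/2 = 5/2.
  m(A_3) = 8 - 13/2 = 3/2.
  m(A_4) = 21/2 - 19/2 = 1.
  m(A_5) = 31/2 - 25/2 = 3.
Contributions c_i * m(A_i):
  (5/2) * (5/2) = 25/4.
  (-2/3) * (5/2) = -5/3.
  (0) * (3/2) = 0.
  (-1/3) * (1) = -1/3.
  (3) * (3) = 9.
Total: 25/4 - 5/3 + 0 - 1/3 + 9 = 53/4.

53/4


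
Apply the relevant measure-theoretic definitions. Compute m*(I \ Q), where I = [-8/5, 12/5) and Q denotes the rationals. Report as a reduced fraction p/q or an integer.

The interval I = [-8/5, 12/5) has m(I) = 12/5 - (-8/5) = 4 (endpoints are measure-zero, so open/closed/half-open agree). Write I = (I cap Q) u (I \ Q). The rationals in I are countable, so m*(I cap Q) = 0 (cover each rational by intervals whose total length is arbitrarily small). By countable subadditivity m*(I) <= m*(I cap Q) + m*(I \ Q), hence m*(I \ Q) >= m(I) = 4. The reverse inequality m*(I \ Q) <= m*(I) = 4 is trivial since (I \ Q) is a subset of I. Therefore m*(I \ Q) = 4.

4


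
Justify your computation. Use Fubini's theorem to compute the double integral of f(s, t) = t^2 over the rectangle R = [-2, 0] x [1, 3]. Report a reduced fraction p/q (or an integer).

f(s, t) is a tensor product of a function of s and a function of t, and both factors are bounded continuous (hence Lebesgue integrable) on the rectangle, so Fubini's theorem applies:
  integral_R f d(m x m) = (integral_a1^b1 1 ds) * (integral_a2^b2 t^2 dt).
Inner integral in s: integral_{-2}^{0} 1 ds = (0^1 - (-2)^1)/1
  = 2.
Inner integral in t: integral_{1}^{3} t^2 dt = (3^3 - 1^3)/3
  = 26/3.
Product: (2) * (26/3) = 52/3.

52/3


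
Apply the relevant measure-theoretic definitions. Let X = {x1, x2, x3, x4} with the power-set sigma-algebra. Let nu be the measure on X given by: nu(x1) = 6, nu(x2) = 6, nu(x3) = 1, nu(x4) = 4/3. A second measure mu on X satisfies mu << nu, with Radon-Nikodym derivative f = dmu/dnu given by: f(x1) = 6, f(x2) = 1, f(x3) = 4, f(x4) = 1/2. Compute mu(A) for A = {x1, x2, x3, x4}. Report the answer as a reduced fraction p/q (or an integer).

By the defining property of the Radon-Nikodym derivative, for every measurable set A,
  mu(A) = integral_A f dnu.
Since nu is a discrete measure concentrated on the atoms of X, the integral over A reduces to the sum
  mu(A) = sum_{x in A} f(x) * nu({x}).
Computing each term:
  x1: f(x1) * nu(x1) = 6 * 6 = 36.
  x2: f(x2) * nu(x2) = 1 * 6 = 6.
  x3: f(x3) * nu(x3) = 4 * 1 = 4.
  x4: f(x4) * nu(x4) = 1/2 * 4/3 = 2/3.
Summing: mu(A) = 36 + 6 + 4 + 2/3 = 140/3.

140/3


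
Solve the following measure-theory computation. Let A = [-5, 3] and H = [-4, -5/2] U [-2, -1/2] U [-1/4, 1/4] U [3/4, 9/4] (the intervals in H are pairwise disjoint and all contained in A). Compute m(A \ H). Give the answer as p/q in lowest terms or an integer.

The ambient interval has length m(A) = 3 - (-5) = 8.
Since the holes are disjoint and sit inside A, by finite additivity
  m(H) = sum_i (b_i - a_i), and m(A \ H) = m(A) - m(H).
Computing the hole measures:
  m(H_1) = -5/2 - (-4) = 3/2.
  m(H_2) = -1/2 - (-2) = 3/2.
  m(H_3) = 1/4 - (-1/4) = 1/2.
  m(H_4) = 9/4 - 3/4 = 3/2.
Summed: m(H) = 3/2 + 3/2 + 1/2 + 3/2 = 5.
So m(A \ H) = 8 - 5 = 3.

3


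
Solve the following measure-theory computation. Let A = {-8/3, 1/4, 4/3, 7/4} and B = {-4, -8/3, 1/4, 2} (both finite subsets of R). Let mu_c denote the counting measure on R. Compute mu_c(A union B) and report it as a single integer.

Counting measure on a finite set equals cardinality. By inclusion-exclusion, |A union B| = |A| + |B| - |A cap B|.
|A| = 4, |B| = 4, |A cap B| = 2.
So mu_c(A union B) = 4 + 4 - 2 = 6.

6


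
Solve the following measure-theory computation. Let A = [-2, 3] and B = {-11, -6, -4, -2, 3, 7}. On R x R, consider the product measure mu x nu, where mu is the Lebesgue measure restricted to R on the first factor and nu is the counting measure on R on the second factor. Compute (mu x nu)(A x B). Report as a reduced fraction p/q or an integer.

For a measurable rectangle A x B, the product measure satisfies
  (mu x nu)(A x B) = mu(A) * nu(B).
  mu(A) = 5.
  nu(B) = 6.
  (mu x nu)(A x B) = 5 * 6 = 30.

30


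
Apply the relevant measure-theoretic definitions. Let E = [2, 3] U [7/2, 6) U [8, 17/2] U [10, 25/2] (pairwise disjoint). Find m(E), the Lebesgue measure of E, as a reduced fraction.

For pairwise disjoint intervals, m(union_i I_i) = sum_i m(I_i),
and m is invariant under swapping open/closed endpoints (single points have measure 0).
So m(E) = sum_i (b_i - a_i).
  I_1 has length 3 - 2 = 1.
  I_2 has length 6 - 7/2 = 5/2.
  I_3 has length 17/2 - 8 = 1/2.
  I_4 has length 25/2 - 10 = 5/2.
Summing:
  m(E) = 1 + 5/2 + 1/2 + 5/2 = 13/2.

13/2


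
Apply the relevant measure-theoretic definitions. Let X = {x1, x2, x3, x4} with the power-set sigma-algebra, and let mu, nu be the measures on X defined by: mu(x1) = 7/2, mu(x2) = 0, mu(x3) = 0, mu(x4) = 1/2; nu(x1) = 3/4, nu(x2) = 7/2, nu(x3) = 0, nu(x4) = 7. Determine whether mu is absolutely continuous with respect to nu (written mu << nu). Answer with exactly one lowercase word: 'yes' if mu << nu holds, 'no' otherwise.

mu << nu means: every nu-null measurable set is also mu-null; equivalently, for every atom x, if nu({x}) = 0 then mu({x}) = 0.
Checking each atom:
  x1: nu = 3/4 > 0 -> no constraint.
  x2: nu = 7/2 > 0 -> no constraint.
  x3: nu = 0, mu = 0 -> consistent with mu << nu.
  x4: nu = 7 > 0 -> no constraint.
No atom violates the condition. Therefore mu << nu.

yes


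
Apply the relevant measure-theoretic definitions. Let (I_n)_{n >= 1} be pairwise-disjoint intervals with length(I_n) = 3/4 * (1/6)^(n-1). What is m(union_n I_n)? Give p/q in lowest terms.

By countable additivity of the Lebesgue measure on pairwise disjoint measurable sets,
  m(union_{n >= 1} I_n) = sum_{n >= 1} m(I_n) = sum_{n >= 1} a * r^(n-1),
  with a = 3/4 and r = 1/6.
Since 0 < r = 1/6 < 1, the geometric series converges:
  sum_{n >= 1} a * r^(n-1) = a / (1 - r).
  = 3/4 / (1 - 1/6)
  = 3/4 / (5/6)
  = 9/10.

9/10


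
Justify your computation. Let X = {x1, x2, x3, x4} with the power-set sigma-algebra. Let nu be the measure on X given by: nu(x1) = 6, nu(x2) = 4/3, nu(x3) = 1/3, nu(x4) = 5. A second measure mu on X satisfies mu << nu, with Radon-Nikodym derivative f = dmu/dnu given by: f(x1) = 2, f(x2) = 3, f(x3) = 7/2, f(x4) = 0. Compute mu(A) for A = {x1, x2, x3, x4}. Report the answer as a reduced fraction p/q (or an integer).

By the defining property of the Radon-Nikodym derivative, for every measurable set A,
  mu(A) = integral_A f dnu.
Since nu is a discrete measure concentrated on the atoms of X, the integral over A reduces to the sum
  mu(A) = sum_{x in A} f(x) * nu({x}).
Computing each term:
  x1: f(x1) * nu(x1) = 2 * 6 = 12.
  x2: f(x2) * nu(x2) = 3 * 4/3 = 4.
  x3: f(x3) * nu(x3) = 7/2 * 1/3 = 7/6.
  x4: f(x4) * nu(x4) = 0 * 5 = 0.
Summing: mu(A) = 12 + 4 + 7/6 + 0 = 103/6.

103/6


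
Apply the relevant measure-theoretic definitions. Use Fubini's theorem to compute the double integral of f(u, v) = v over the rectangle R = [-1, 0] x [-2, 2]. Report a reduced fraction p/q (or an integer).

f(u, v) is a tensor product of a function of u and a function of v, and both factors are bounded continuous (hence Lebesgue integrable) on the rectangle, so Fubini's theorem applies:
  integral_R f d(m x m) = (integral_a1^b1 1 du) * (integral_a2^b2 v dv).
Inner integral in u: integral_{-1}^{0} 1 du = (0^1 - (-1)^1)/1
  = 1.
Inner integral in v: integral_{-2}^{2} v dv = (2^2 - (-2)^2)/2
  = 0.
Product: (1) * (0) = 0.

0


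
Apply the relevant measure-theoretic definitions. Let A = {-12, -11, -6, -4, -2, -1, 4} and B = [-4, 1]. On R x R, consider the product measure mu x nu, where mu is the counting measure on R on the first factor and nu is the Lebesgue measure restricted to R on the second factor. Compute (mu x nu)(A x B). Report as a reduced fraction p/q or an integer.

For a measurable rectangle A x B, the product measure satisfies
  (mu x nu)(A x B) = mu(A) * nu(B).
  mu(A) = 7.
  nu(B) = 5.
  (mu x nu)(A x B) = 7 * 5 = 35.

35


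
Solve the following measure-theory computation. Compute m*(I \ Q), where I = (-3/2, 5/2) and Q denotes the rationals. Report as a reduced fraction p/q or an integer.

The interval I = (-3/2, 5/2) has m(I) = 5/2 - (-3/2) = 4 (endpoints are measure-zero, so open/closed/half-open agree). Write I = (I cap Q) u (I \ Q). The rationals in I are countable, so m*(I cap Q) = 0 (cover each rational by intervals whose total length is arbitrarily small). By countable subadditivity m*(I) <= m*(I cap Q) + m*(I \ Q), hence m*(I \ Q) >= m(I) = 4. The reverse inequality m*(I \ Q) <= m*(I) = 4 is trivial since (I \ Q) is a subset of I. Therefore m*(I \ Q) = 4.

4


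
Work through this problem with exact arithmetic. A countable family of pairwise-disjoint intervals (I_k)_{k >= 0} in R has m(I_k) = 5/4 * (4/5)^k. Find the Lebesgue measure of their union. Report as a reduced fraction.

By countable additivity of the Lebesgue measure on pairwise disjoint measurable sets,
  m(union_{k >= 0} I_k) = sum_{k >= 0} m(I_k) = sum_{k >= 0} a * r^k,
  with a = 5/4 and r = 4/5.
Since 0 < r = 4/5 < 1, the geometric series converges:
  sum_{k >= 0} a * r^k = a / (1 - r).
  = 5/4 / (1 - 4/5)
  = 5/4 / (1/5)
  = 25/4.

25/4


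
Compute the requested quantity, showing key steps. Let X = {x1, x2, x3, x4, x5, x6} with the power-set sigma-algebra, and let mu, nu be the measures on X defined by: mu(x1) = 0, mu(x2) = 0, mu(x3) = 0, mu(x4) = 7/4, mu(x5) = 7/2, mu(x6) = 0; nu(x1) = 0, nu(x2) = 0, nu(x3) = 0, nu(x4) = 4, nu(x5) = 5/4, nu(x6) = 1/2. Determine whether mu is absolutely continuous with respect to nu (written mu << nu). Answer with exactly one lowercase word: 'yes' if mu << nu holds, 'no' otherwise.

mu << nu means: every nu-null measurable set is also mu-null; equivalently, for every atom x, if nu({x}) = 0 then mu({x}) = 0.
Checking each atom:
  x1: nu = 0, mu = 0 -> consistent with mu << nu.
  x2: nu = 0, mu = 0 -> consistent with mu << nu.
  x3: nu = 0, mu = 0 -> consistent with mu << nu.
  x4: nu = 4 > 0 -> no constraint.
  x5: nu = 5/4 > 0 -> no constraint.
  x6: nu = 1/2 > 0 -> no constraint.
No atom violates the condition. Therefore mu << nu.

yes


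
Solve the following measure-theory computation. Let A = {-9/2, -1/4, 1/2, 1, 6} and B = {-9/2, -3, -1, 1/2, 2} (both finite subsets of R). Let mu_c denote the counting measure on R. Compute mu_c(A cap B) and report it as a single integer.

Counting measure on a finite set equals cardinality. mu_c(A cap B) = |A cap B| (elements appearing in both).
Enumerating the elements of A that also lie in B gives 2 element(s).
So mu_c(A cap B) = 2.

2


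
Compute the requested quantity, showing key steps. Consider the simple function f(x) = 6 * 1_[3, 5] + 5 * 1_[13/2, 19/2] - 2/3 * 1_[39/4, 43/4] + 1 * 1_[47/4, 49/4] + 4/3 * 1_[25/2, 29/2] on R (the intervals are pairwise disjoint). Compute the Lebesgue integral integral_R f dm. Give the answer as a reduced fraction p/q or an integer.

For a simple function f = sum_i c_i * 1_{A_i} with disjoint A_i,
  integral f dm = sum_i c_i * m(A_i).
Lengths of the A_i:
  m(A_1) = 5 - 3 = 2.
  m(A_2) = 19/2 - 13/2 = 3.
  m(A_3) = 43/4 - 39/4 = 1.
  m(A_4) = 49/4 - 47/4 = 1/2.
  m(A_5) = 29/2 - 25/2 = 2.
Contributions c_i * m(A_i):
  (6) * (2) = 12.
  (5) * (3) = 15.
  (-2/3) * (1) = -2/3.
  (1) * (1/2) = 1/2.
  (4/3) * (2) = 8/3.
Total: 12 + 15 - 2/3 + 1/2 + 8/3 = 59/2.

59/2


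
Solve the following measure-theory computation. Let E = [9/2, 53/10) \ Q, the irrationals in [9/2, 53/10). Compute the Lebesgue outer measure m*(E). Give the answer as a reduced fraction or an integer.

The interval I = [9/2, 53/10) has m(I) = 53/10 - 9/2 = 4/5 (endpoints are measure-zero, so open/closed/half-open agree). Write I = (I cap Q) u (I \ Q). The rationals in I are countable, so m*(I cap Q) = 0 (cover each rational by intervals whose total length is arbitrarily small). By countable subadditivity m*(I) <= m*(I cap Q) + m*(I \ Q), hence m*(I \ Q) >= m(I) = 4/5. The reverse inequality m*(I \ Q) <= m*(I) = 4/5 is trivial since (I \ Q) is a subset of I. Therefore m*(I \ Q) = 4/5.

4/5


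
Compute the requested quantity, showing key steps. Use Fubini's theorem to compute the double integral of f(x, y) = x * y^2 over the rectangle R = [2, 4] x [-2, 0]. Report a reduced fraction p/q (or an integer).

f(x, y) is a tensor product of a function of x and a function of y, and both factors are bounded continuous (hence Lebesgue integrable) on the rectangle, so Fubini's theorem applies:
  integral_R f d(m x m) = (integral_a1^b1 x dx) * (integral_a2^b2 y^2 dy).
Inner integral in x: integral_{2}^{4} x dx = (4^2 - 2^2)/2
  = 6.
Inner integral in y: integral_{-2}^{0} y^2 dy = (0^3 - (-2)^3)/3
  = 8/3.
Product: (6) * (8/3) = 16.

16


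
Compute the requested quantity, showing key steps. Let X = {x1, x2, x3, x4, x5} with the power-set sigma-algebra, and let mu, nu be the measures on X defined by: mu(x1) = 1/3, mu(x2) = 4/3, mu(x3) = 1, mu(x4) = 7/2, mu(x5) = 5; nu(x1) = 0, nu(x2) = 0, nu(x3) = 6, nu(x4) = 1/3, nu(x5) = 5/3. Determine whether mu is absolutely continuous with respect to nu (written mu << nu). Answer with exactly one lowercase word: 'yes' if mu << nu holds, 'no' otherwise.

mu << nu means: every nu-null measurable set is also mu-null; equivalently, for every atom x, if nu({x}) = 0 then mu({x}) = 0.
Checking each atom:
  x1: nu = 0, mu = 1/3 > 0 -> violates mu << nu.
  x2: nu = 0, mu = 4/3 > 0 -> violates mu << nu.
  x3: nu = 6 > 0 -> no constraint.
  x4: nu = 1/3 > 0 -> no constraint.
  x5: nu = 5/3 > 0 -> no constraint.
The atom(s) x1, x2 violate the condition (nu = 0 but mu > 0). Therefore mu is NOT absolutely continuous w.r.t. nu.

no


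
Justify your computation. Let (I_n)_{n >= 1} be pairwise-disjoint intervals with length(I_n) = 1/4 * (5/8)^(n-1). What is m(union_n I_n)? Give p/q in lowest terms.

By countable additivity of the Lebesgue measure on pairwise disjoint measurable sets,
  m(union_{n >= 1} I_n) = sum_{n >= 1} m(I_n) = sum_{n >= 1} a * r^(n-1),
  with a = 1/4 and r = 5/8.
Since 0 < r = 5/8 < 1, the geometric series converges:
  sum_{n >= 1} a * r^(n-1) = a / (1 - r).
  = 1/4 / (1 - 5/8)
  = 1/4 / (3/8)
  = 2/3.

2/3


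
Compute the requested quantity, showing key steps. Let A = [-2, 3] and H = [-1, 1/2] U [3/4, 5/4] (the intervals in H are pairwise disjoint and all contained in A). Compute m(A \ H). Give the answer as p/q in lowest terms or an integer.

The ambient interval has length m(A) = 3 - (-2) = 5.
Since the holes are disjoint and sit inside A, by finite additivity
  m(H) = sum_i (b_i - a_i), and m(A \ H) = m(A) - m(H).
Computing the hole measures:
  m(H_1) = 1/2 - (-1) = 3/2.
  m(H_2) = 5/4 - 3/4 = 1/2.
Summed: m(H) = 3/2 + 1/2 = 2.
So m(A \ H) = 5 - 2 = 3.

3


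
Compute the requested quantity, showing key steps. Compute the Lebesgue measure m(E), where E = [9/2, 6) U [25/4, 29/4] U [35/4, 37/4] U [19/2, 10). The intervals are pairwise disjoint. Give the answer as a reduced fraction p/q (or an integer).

For pairwise disjoint intervals, m(union_i I_i) = sum_i m(I_i),
and m is invariant under swapping open/closed endpoints (single points have measure 0).
So m(E) = sum_i (b_i - a_i).
  I_1 has length 6 - 9/2 = 3/2.
  I_2 has length 29/4 - 25/4 = 1.
  I_3 has length 37/4 - 35/4 = 1/2.
  I_4 has length 10 - 19/2 = 1/2.
Summing:
  m(E) = 3/2 + 1 + 1/2 + 1/2 = 7/2.

7/2


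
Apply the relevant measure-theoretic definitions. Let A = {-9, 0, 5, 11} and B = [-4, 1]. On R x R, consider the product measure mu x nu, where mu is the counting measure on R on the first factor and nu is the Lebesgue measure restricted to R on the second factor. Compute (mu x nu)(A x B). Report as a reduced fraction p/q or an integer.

For a measurable rectangle A x B, the product measure satisfies
  (mu x nu)(A x B) = mu(A) * nu(B).
  mu(A) = 4.
  nu(B) = 5.
  (mu x nu)(A x B) = 4 * 5 = 20.

20


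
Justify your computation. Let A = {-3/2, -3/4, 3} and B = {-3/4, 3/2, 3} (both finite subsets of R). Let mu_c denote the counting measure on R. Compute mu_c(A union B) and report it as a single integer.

Counting measure on a finite set equals cardinality. By inclusion-exclusion, |A union B| = |A| + |B| - |A cap B|.
|A| = 3, |B| = 3, |A cap B| = 2.
So mu_c(A union B) = 3 + 3 - 2 = 4.

4


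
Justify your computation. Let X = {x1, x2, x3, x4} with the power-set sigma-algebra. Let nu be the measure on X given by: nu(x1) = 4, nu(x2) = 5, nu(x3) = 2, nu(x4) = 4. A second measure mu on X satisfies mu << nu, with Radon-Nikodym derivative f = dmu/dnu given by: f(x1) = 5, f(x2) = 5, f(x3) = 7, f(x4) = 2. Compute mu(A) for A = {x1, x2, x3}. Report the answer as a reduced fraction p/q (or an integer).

By the defining property of the Radon-Nikodym derivative, for every measurable set A,
  mu(A) = integral_A f dnu.
Since nu is a discrete measure concentrated on the atoms of X, the integral over A reduces to the sum
  mu(A) = sum_{x in A} f(x) * nu({x}).
Computing each term:
  x1: f(x1) * nu(x1) = 5 * 4 = 20.
  x2: f(x2) * nu(x2) = 5 * 5 = 25.
  x3: f(x3) * nu(x3) = 7 * 2 = 14.
Summing: mu(A) = 20 + 25 + 14 = 59.

59


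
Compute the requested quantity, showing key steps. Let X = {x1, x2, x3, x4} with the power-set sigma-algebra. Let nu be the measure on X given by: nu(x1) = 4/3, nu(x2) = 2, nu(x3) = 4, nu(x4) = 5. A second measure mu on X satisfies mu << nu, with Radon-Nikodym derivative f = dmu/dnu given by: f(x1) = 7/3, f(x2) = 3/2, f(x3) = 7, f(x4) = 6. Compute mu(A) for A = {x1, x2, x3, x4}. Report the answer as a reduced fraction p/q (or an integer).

By the defining property of the Radon-Nikodym derivative, for every measurable set A,
  mu(A) = integral_A f dnu.
Since nu is a discrete measure concentrated on the atoms of X, the integral over A reduces to the sum
  mu(A) = sum_{x in A} f(x) * nu({x}).
Computing each term:
  x1: f(x1) * nu(x1) = 7/3 * 4/3 = 28/9.
  x2: f(x2) * nu(x2) = 3/2 * 2 = 3.
  x3: f(x3) * nu(x3) = 7 * 4 = 28.
  x4: f(x4) * nu(x4) = 6 * 5 = 30.
Summing: mu(A) = 28/9 + 3 + 28 + 30 = 577/9.

577/9


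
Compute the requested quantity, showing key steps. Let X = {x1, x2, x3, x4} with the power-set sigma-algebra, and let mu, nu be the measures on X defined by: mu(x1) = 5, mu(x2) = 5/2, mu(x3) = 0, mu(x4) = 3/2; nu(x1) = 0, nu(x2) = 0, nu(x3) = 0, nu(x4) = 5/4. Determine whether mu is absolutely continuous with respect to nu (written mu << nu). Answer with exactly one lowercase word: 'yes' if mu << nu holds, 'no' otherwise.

mu << nu means: every nu-null measurable set is also mu-null; equivalently, for every atom x, if nu({x}) = 0 then mu({x}) = 0.
Checking each atom:
  x1: nu = 0, mu = 5 > 0 -> violates mu << nu.
  x2: nu = 0, mu = 5/2 > 0 -> violates mu << nu.
  x3: nu = 0, mu = 0 -> consistent with mu << nu.
  x4: nu = 5/4 > 0 -> no constraint.
The atom(s) x1, x2 violate the condition (nu = 0 but mu > 0). Therefore mu is NOT absolutely continuous w.r.t. nu.

no


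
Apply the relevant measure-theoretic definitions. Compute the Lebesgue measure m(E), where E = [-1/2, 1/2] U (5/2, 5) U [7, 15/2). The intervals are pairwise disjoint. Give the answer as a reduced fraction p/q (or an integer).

For pairwise disjoint intervals, m(union_i I_i) = sum_i m(I_i),
and m is invariant under swapping open/closed endpoints (single points have measure 0).
So m(E) = sum_i (b_i - a_i).
  I_1 has length 1/2 - (-1/2) = 1.
  I_2 has length 5 - 5/2 = 5/2.
  I_3 has length 15/2 - 7 = 1/2.
Summing:
  m(E) = 1 + 5/2 + 1/2 = 4.

4


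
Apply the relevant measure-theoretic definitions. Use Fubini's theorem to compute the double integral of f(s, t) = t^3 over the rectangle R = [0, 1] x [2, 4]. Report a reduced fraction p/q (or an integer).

f(s, t) is a tensor product of a function of s and a function of t, and both factors are bounded continuous (hence Lebesgue integrable) on the rectangle, so Fubini's theorem applies:
  integral_R f d(m x m) = (integral_a1^b1 1 ds) * (integral_a2^b2 t^3 dt).
Inner integral in s: integral_{0}^{1} 1 ds = (1^1 - 0^1)/1
  = 1.
Inner integral in t: integral_{2}^{4} t^3 dt = (4^4 - 2^4)/4
  = 60.
Product: (1) * (60) = 60.

60


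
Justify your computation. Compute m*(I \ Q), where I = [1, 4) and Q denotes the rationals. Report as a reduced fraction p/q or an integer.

The interval I = [1, 4) has m(I) = 4 - 1 = 3 (endpoints are measure-zero, so open/closed/half-open agree). Write I = (I cap Q) u (I \ Q). The rationals in I are countable, so m*(I cap Q) = 0 (cover each rational by intervals whose total length is arbitrarily small). By countable subadditivity m*(I) <= m*(I cap Q) + m*(I \ Q), hence m*(I \ Q) >= m(I) = 3. The reverse inequality m*(I \ Q) <= m*(I) = 3 is trivial since (I \ Q) is a subset of I. Therefore m*(I \ Q) = 3.

3


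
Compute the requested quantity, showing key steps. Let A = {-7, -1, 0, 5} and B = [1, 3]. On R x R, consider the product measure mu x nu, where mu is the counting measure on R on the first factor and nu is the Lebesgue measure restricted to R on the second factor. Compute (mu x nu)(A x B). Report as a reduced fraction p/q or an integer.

For a measurable rectangle A x B, the product measure satisfies
  (mu x nu)(A x B) = mu(A) * nu(B).
  mu(A) = 4.
  nu(B) = 2.
  (mu x nu)(A x B) = 4 * 2 = 8.

8


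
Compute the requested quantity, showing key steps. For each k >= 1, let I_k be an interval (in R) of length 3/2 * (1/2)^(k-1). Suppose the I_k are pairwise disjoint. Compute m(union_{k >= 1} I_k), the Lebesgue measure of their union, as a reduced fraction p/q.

By countable additivity of the Lebesgue measure on pairwise disjoint measurable sets,
  m(union_{k >= 1} I_k) = sum_{k >= 1} m(I_k) = sum_{k >= 1} a * r^(k-1),
  with a = 3/2 and r = 1/2.
Since 0 < r = 1/2 < 1, the geometric series converges:
  sum_{k >= 1} a * r^(k-1) = a / (1 - r).
  = 3/2 / (1 - 1/2)
  = 3/2 / (1/2)
  = 3.

3


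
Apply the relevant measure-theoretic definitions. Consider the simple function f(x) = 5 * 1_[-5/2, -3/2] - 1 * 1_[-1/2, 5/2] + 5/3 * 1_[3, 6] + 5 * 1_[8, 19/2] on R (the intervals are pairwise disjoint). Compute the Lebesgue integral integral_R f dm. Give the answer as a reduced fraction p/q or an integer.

For a simple function f = sum_i c_i * 1_{A_i} with disjoint A_i,
  integral f dm = sum_i c_i * m(A_i).
Lengths of the A_i:
  m(A_1) = -3/2 - (-5/2) = 1.
  m(A_2) = 5/2 - (-1/2) = 3.
  m(A_3) = 6 - 3 = 3.
  m(A_4) = 19/2 - 8 = 3/2.
Contributions c_i * m(A_i):
  (5) * (1) = 5.
  (-1) * (3) = -3.
  (5/3) * (3) = 5.
  (5) * (3/2) = 15/2.
Total: 5 - 3 + 5 + 15/2 = 29/2.

29/2


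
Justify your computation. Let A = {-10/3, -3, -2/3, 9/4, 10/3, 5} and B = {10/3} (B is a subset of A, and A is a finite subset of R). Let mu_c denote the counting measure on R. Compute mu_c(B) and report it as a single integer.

Counting measure assigns mu_c(E) = |E| (number of elements) when E is finite.
B has 1 element(s), so mu_c(B) = 1.

1


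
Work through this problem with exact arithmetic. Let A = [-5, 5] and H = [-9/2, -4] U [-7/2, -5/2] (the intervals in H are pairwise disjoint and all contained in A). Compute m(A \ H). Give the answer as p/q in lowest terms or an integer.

The ambient interval has length m(A) = 5 - (-5) = 10.
Since the holes are disjoint and sit inside A, by finite additivity
  m(H) = sum_i (b_i - a_i), and m(A \ H) = m(A) - m(H).
Computing the hole measures:
  m(H_1) = -4 - (-9/2) = 1/2.
  m(H_2) = -5/2 - (-7/2) = 1.
Summed: m(H) = 1/2 + 1 = 3/2.
So m(A \ H) = 10 - 3/2 = 17/2.

17/2


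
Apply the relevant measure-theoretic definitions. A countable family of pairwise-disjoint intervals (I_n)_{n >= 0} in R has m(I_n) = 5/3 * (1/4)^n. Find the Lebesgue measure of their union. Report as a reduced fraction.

By countable additivity of the Lebesgue measure on pairwise disjoint measurable sets,
  m(union_{n >= 0} I_n) = sum_{n >= 0} m(I_n) = sum_{n >= 0} a * r^n,
  with a = 5/3 and r = 1/4.
Since 0 < r = 1/4 < 1, the geometric series converges:
  sum_{n >= 0} a * r^n = a / (1 - r).
  = 5/3 / (1 - 1/4)
  = 5/3 / (3/4)
  = 20/9.

20/9


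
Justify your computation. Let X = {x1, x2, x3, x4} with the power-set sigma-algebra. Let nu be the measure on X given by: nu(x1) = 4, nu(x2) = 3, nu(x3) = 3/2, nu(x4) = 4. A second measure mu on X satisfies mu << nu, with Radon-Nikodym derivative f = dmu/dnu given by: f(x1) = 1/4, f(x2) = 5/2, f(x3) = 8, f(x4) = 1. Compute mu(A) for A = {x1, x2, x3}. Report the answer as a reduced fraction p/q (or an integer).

By the defining property of the Radon-Nikodym derivative, for every measurable set A,
  mu(A) = integral_A f dnu.
Since nu is a discrete measure concentrated on the atoms of X, the integral over A reduces to the sum
  mu(A) = sum_{x in A} f(x) * nu({x}).
Computing each term:
  x1: f(x1) * nu(x1) = 1/4 * 4 = 1.
  x2: f(x2) * nu(x2) = 5/2 * 3 = 15/2.
  x3: f(x3) * nu(x3) = 8 * 3/2 = 12.
Summing: mu(A) = 1 + 15/2 + 12 = 41/2.

41/2


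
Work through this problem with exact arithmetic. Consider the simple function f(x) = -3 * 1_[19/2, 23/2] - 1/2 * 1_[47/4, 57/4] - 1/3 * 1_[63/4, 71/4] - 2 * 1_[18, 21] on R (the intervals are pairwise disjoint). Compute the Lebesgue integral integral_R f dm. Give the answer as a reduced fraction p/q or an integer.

For a simple function f = sum_i c_i * 1_{A_i} with disjoint A_i,
  integral f dm = sum_i c_i * m(A_i).
Lengths of the A_i:
  m(A_1) = 23/2 - 19/2 = 2.
  m(A_2) = 57/4 - 47/4 = 5/2.
  m(A_3) = 71/4 - 63/4 = 2.
  m(A_4) = 21 - 18 = 3.
Contributions c_i * m(A_i):
  (-3) * (2) = -6.
  (-1/2) * (5/2) = -5/4.
  (-1/3) * (2) = -2/3.
  (-2) * (3) = -6.
Total: -6 - 5/4 - 2/3 - 6 = -167/12.

-167/12
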